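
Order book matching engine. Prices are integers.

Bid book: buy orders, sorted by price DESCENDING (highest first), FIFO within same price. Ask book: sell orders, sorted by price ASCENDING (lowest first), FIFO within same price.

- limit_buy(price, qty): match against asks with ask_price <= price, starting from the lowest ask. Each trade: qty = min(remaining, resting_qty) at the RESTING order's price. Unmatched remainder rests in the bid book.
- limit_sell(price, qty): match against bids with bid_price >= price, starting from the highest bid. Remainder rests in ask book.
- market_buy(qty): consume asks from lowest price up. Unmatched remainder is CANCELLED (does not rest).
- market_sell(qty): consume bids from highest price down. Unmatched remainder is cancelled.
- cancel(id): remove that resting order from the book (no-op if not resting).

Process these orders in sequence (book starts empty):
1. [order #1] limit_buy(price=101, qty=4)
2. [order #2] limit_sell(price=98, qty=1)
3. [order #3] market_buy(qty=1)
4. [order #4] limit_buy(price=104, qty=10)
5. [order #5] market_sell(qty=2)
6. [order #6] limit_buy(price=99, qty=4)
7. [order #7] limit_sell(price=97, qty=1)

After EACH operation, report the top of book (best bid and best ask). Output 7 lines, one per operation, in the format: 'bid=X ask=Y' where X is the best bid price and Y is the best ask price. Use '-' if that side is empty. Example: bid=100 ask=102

After op 1 [order #1] limit_buy(price=101, qty=4): fills=none; bids=[#1:4@101] asks=[-]
After op 2 [order #2] limit_sell(price=98, qty=1): fills=#1x#2:1@101; bids=[#1:3@101] asks=[-]
After op 3 [order #3] market_buy(qty=1): fills=none; bids=[#1:3@101] asks=[-]
After op 4 [order #4] limit_buy(price=104, qty=10): fills=none; bids=[#4:10@104 #1:3@101] asks=[-]
After op 5 [order #5] market_sell(qty=2): fills=#4x#5:2@104; bids=[#4:8@104 #1:3@101] asks=[-]
After op 6 [order #6] limit_buy(price=99, qty=4): fills=none; bids=[#4:8@104 #1:3@101 #6:4@99] asks=[-]
After op 7 [order #7] limit_sell(price=97, qty=1): fills=#4x#7:1@104; bids=[#4:7@104 #1:3@101 #6:4@99] asks=[-]

Answer: bid=101 ask=-
bid=101 ask=-
bid=101 ask=-
bid=104 ask=-
bid=104 ask=-
bid=104 ask=-
bid=104 ask=-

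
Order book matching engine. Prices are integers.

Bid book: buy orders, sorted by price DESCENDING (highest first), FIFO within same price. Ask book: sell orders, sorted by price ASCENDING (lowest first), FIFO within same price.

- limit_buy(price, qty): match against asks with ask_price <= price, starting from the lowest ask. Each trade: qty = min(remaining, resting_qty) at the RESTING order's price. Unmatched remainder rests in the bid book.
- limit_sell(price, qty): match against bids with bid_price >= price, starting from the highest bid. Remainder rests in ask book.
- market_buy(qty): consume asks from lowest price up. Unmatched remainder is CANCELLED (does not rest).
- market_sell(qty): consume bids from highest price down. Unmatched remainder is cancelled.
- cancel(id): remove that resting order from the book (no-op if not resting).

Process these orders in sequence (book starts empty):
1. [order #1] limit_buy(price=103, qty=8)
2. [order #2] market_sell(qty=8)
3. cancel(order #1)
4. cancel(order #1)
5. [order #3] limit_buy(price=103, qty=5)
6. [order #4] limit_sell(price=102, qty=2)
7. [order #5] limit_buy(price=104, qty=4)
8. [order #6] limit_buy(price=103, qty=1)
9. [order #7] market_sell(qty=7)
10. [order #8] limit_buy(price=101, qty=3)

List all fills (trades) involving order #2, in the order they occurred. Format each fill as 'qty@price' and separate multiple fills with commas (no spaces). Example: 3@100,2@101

Answer: 8@103

Derivation:
After op 1 [order #1] limit_buy(price=103, qty=8): fills=none; bids=[#1:8@103] asks=[-]
After op 2 [order #2] market_sell(qty=8): fills=#1x#2:8@103; bids=[-] asks=[-]
After op 3 cancel(order #1): fills=none; bids=[-] asks=[-]
After op 4 cancel(order #1): fills=none; bids=[-] asks=[-]
After op 5 [order #3] limit_buy(price=103, qty=5): fills=none; bids=[#3:5@103] asks=[-]
After op 6 [order #4] limit_sell(price=102, qty=2): fills=#3x#4:2@103; bids=[#3:3@103] asks=[-]
After op 7 [order #5] limit_buy(price=104, qty=4): fills=none; bids=[#5:4@104 #3:3@103] asks=[-]
After op 8 [order #6] limit_buy(price=103, qty=1): fills=none; bids=[#5:4@104 #3:3@103 #6:1@103] asks=[-]
After op 9 [order #7] market_sell(qty=7): fills=#5x#7:4@104 #3x#7:3@103; bids=[#6:1@103] asks=[-]
After op 10 [order #8] limit_buy(price=101, qty=3): fills=none; bids=[#6:1@103 #8:3@101] asks=[-]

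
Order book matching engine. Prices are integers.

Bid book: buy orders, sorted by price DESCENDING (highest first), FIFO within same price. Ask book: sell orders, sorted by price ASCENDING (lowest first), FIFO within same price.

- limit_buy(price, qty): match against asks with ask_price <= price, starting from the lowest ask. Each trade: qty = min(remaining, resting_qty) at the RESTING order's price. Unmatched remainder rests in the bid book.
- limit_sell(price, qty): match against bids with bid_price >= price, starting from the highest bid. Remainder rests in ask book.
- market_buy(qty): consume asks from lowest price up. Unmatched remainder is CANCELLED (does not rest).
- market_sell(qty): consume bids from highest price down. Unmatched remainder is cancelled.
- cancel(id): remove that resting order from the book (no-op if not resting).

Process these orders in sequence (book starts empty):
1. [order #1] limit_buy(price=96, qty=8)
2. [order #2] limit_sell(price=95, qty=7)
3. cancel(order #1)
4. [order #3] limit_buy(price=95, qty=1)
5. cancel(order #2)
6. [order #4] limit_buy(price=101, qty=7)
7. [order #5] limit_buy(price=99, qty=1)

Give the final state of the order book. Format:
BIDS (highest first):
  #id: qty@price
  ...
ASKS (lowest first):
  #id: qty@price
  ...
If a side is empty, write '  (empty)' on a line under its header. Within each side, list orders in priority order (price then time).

Answer: BIDS (highest first):
  #4: 7@101
  #5: 1@99
  #3: 1@95
ASKS (lowest first):
  (empty)

Derivation:
After op 1 [order #1] limit_buy(price=96, qty=8): fills=none; bids=[#1:8@96] asks=[-]
After op 2 [order #2] limit_sell(price=95, qty=7): fills=#1x#2:7@96; bids=[#1:1@96] asks=[-]
After op 3 cancel(order #1): fills=none; bids=[-] asks=[-]
After op 4 [order #3] limit_buy(price=95, qty=1): fills=none; bids=[#3:1@95] asks=[-]
After op 5 cancel(order #2): fills=none; bids=[#3:1@95] asks=[-]
After op 6 [order #4] limit_buy(price=101, qty=7): fills=none; bids=[#4:7@101 #3:1@95] asks=[-]
After op 7 [order #5] limit_buy(price=99, qty=1): fills=none; bids=[#4:7@101 #5:1@99 #3:1@95] asks=[-]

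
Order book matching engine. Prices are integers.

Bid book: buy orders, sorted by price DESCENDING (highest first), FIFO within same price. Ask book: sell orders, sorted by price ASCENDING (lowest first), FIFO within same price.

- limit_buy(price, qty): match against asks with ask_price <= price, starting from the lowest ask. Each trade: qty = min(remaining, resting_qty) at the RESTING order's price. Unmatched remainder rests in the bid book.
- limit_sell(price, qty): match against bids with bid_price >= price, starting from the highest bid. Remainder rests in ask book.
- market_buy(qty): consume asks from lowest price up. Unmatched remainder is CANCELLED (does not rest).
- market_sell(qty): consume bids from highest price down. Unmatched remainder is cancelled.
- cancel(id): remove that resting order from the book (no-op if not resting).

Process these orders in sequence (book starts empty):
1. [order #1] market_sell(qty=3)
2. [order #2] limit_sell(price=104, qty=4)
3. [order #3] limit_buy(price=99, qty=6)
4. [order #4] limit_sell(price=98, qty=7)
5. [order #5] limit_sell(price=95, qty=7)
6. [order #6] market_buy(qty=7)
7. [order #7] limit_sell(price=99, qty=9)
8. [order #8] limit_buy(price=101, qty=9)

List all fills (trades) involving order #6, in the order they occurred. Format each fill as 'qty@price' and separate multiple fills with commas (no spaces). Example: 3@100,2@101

Answer: 7@95

Derivation:
After op 1 [order #1] market_sell(qty=3): fills=none; bids=[-] asks=[-]
After op 2 [order #2] limit_sell(price=104, qty=4): fills=none; bids=[-] asks=[#2:4@104]
After op 3 [order #3] limit_buy(price=99, qty=6): fills=none; bids=[#3:6@99] asks=[#2:4@104]
After op 4 [order #4] limit_sell(price=98, qty=7): fills=#3x#4:6@99; bids=[-] asks=[#4:1@98 #2:4@104]
After op 5 [order #5] limit_sell(price=95, qty=7): fills=none; bids=[-] asks=[#5:7@95 #4:1@98 #2:4@104]
After op 6 [order #6] market_buy(qty=7): fills=#6x#5:7@95; bids=[-] asks=[#4:1@98 #2:4@104]
After op 7 [order #7] limit_sell(price=99, qty=9): fills=none; bids=[-] asks=[#4:1@98 #7:9@99 #2:4@104]
After op 8 [order #8] limit_buy(price=101, qty=9): fills=#8x#4:1@98 #8x#7:8@99; bids=[-] asks=[#7:1@99 #2:4@104]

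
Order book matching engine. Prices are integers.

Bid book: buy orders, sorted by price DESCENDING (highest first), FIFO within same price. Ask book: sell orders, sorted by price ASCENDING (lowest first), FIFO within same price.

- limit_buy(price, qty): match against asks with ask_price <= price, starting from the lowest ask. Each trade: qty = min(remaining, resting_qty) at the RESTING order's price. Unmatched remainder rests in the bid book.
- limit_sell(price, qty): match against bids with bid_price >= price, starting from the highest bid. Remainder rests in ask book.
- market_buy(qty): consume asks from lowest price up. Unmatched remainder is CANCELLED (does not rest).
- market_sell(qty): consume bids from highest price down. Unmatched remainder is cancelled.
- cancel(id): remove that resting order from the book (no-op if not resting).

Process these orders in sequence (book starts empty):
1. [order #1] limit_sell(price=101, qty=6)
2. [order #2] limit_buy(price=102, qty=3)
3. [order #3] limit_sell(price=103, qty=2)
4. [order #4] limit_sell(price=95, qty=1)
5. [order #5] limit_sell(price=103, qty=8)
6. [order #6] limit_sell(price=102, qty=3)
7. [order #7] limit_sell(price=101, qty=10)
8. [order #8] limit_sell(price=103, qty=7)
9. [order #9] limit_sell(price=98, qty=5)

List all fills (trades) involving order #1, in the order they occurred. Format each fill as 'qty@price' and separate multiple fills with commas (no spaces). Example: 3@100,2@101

Answer: 3@101

Derivation:
After op 1 [order #1] limit_sell(price=101, qty=6): fills=none; bids=[-] asks=[#1:6@101]
After op 2 [order #2] limit_buy(price=102, qty=3): fills=#2x#1:3@101; bids=[-] asks=[#1:3@101]
After op 3 [order #3] limit_sell(price=103, qty=2): fills=none; bids=[-] asks=[#1:3@101 #3:2@103]
After op 4 [order #4] limit_sell(price=95, qty=1): fills=none; bids=[-] asks=[#4:1@95 #1:3@101 #3:2@103]
After op 5 [order #5] limit_sell(price=103, qty=8): fills=none; bids=[-] asks=[#4:1@95 #1:3@101 #3:2@103 #5:8@103]
After op 6 [order #6] limit_sell(price=102, qty=3): fills=none; bids=[-] asks=[#4:1@95 #1:3@101 #6:3@102 #3:2@103 #5:8@103]
After op 7 [order #7] limit_sell(price=101, qty=10): fills=none; bids=[-] asks=[#4:1@95 #1:3@101 #7:10@101 #6:3@102 #3:2@103 #5:8@103]
After op 8 [order #8] limit_sell(price=103, qty=7): fills=none; bids=[-] asks=[#4:1@95 #1:3@101 #7:10@101 #6:3@102 #3:2@103 #5:8@103 #8:7@103]
After op 9 [order #9] limit_sell(price=98, qty=5): fills=none; bids=[-] asks=[#4:1@95 #9:5@98 #1:3@101 #7:10@101 #6:3@102 #3:2@103 #5:8@103 #8:7@103]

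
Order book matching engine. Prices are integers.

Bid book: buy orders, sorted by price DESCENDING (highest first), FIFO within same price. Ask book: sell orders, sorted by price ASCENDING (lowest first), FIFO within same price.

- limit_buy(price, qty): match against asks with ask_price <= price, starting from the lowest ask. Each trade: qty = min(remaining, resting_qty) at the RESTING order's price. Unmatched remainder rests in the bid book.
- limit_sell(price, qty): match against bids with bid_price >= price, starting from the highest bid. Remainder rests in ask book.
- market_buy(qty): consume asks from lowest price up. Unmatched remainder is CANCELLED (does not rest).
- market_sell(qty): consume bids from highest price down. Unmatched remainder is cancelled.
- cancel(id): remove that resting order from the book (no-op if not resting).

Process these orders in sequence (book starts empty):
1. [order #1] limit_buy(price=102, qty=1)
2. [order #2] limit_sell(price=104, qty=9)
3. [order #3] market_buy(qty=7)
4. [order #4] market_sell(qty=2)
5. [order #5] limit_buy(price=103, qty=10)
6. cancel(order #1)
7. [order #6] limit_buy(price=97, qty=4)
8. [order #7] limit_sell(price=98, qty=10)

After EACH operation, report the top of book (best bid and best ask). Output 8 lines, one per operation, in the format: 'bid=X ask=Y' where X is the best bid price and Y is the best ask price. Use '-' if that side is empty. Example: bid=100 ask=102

Answer: bid=102 ask=-
bid=102 ask=104
bid=102 ask=104
bid=- ask=104
bid=103 ask=104
bid=103 ask=104
bid=103 ask=104
bid=97 ask=104

Derivation:
After op 1 [order #1] limit_buy(price=102, qty=1): fills=none; bids=[#1:1@102] asks=[-]
After op 2 [order #2] limit_sell(price=104, qty=9): fills=none; bids=[#1:1@102] asks=[#2:9@104]
After op 3 [order #3] market_buy(qty=7): fills=#3x#2:7@104; bids=[#1:1@102] asks=[#2:2@104]
After op 4 [order #4] market_sell(qty=2): fills=#1x#4:1@102; bids=[-] asks=[#2:2@104]
After op 5 [order #5] limit_buy(price=103, qty=10): fills=none; bids=[#5:10@103] asks=[#2:2@104]
After op 6 cancel(order #1): fills=none; bids=[#5:10@103] asks=[#2:2@104]
After op 7 [order #6] limit_buy(price=97, qty=4): fills=none; bids=[#5:10@103 #6:4@97] asks=[#2:2@104]
After op 8 [order #7] limit_sell(price=98, qty=10): fills=#5x#7:10@103; bids=[#6:4@97] asks=[#2:2@104]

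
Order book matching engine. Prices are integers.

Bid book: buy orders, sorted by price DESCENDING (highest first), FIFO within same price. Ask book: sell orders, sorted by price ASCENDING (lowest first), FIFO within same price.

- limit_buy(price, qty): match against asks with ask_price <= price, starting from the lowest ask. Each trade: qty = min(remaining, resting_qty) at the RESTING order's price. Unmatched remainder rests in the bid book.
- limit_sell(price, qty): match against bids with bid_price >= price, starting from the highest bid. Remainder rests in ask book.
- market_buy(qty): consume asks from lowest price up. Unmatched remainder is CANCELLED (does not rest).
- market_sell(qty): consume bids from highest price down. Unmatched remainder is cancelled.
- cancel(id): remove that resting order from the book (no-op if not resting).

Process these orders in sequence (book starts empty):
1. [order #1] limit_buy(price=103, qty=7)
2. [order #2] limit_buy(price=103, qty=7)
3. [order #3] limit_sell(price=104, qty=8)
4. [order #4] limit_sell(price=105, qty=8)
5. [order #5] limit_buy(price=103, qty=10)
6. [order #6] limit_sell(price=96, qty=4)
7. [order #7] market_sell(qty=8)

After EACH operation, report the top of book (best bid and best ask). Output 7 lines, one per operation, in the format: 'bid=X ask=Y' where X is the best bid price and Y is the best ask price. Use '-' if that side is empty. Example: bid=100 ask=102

Answer: bid=103 ask=-
bid=103 ask=-
bid=103 ask=104
bid=103 ask=104
bid=103 ask=104
bid=103 ask=104
bid=103 ask=104

Derivation:
After op 1 [order #1] limit_buy(price=103, qty=7): fills=none; bids=[#1:7@103] asks=[-]
After op 2 [order #2] limit_buy(price=103, qty=7): fills=none; bids=[#1:7@103 #2:7@103] asks=[-]
After op 3 [order #3] limit_sell(price=104, qty=8): fills=none; bids=[#1:7@103 #2:7@103] asks=[#3:8@104]
After op 4 [order #4] limit_sell(price=105, qty=8): fills=none; bids=[#1:7@103 #2:7@103] asks=[#3:8@104 #4:8@105]
After op 5 [order #5] limit_buy(price=103, qty=10): fills=none; bids=[#1:7@103 #2:7@103 #5:10@103] asks=[#3:8@104 #4:8@105]
After op 6 [order #6] limit_sell(price=96, qty=4): fills=#1x#6:4@103; bids=[#1:3@103 #2:7@103 #5:10@103] asks=[#3:8@104 #4:8@105]
After op 7 [order #7] market_sell(qty=8): fills=#1x#7:3@103 #2x#7:5@103; bids=[#2:2@103 #5:10@103] asks=[#3:8@104 #4:8@105]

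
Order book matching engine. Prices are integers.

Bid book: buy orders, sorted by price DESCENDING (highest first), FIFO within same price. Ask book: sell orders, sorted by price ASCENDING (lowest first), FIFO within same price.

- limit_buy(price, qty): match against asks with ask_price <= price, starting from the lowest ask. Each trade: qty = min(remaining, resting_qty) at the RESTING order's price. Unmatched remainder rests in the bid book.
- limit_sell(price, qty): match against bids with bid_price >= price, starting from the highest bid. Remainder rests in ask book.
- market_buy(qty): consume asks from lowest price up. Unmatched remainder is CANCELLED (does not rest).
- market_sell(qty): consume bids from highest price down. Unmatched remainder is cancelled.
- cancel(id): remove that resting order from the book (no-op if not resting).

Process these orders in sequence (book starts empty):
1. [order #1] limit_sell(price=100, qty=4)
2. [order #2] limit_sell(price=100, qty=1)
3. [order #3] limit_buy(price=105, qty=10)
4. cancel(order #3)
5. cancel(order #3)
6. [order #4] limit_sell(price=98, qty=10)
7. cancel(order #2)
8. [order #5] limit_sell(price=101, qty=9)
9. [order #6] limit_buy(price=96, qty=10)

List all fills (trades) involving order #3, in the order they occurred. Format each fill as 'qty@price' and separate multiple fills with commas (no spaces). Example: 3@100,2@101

After op 1 [order #1] limit_sell(price=100, qty=4): fills=none; bids=[-] asks=[#1:4@100]
After op 2 [order #2] limit_sell(price=100, qty=1): fills=none; bids=[-] asks=[#1:4@100 #2:1@100]
After op 3 [order #3] limit_buy(price=105, qty=10): fills=#3x#1:4@100 #3x#2:1@100; bids=[#3:5@105] asks=[-]
After op 4 cancel(order #3): fills=none; bids=[-] asks=[-]
After op 5 cancel(order #3): fills=none; bids=[-] asks=[-]
After op 6 [order #4] limit_sell(price=98, qty=10): fills=none; bids=[-] asks=[#4:10@98]
After op 7 cancel(order #2): fills=none; bids=[-] asks=[#4:10@98]
After op 8 [order #5] limit_sell(price=101, qty=9): fills=none; bids=[-] asks=[#4:10@98 #5:9@101]
After op 9 [order #6] limit_buy(price=96, qty=10): fills=none; bids=[#6:10@96] asks=[#4:10@98 #5:9@101]

Answer: 4@100,1@100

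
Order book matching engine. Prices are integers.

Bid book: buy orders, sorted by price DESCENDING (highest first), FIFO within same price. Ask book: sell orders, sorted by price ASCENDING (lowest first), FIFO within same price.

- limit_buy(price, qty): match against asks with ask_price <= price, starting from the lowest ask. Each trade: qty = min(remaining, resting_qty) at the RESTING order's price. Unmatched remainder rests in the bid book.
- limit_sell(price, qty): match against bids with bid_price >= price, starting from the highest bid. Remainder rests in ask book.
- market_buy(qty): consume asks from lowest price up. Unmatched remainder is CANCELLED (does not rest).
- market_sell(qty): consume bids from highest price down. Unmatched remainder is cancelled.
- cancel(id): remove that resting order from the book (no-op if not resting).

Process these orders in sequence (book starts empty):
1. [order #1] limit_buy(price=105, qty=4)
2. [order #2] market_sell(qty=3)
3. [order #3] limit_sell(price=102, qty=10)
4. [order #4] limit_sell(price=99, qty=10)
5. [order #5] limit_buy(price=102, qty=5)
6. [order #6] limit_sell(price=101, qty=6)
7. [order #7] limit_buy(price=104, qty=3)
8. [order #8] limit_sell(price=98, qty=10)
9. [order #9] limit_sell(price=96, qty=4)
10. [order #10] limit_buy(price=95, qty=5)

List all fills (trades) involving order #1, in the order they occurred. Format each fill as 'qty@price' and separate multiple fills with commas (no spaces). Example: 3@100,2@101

After op 1 [order #1] limit_buy(price=105, qty=4): fills=none; bids=[#1:4@105] asks=[-]
After op 2 [order #2] market_sell(qty=3): fills=#1x#2:3@105; bids=[#1:1@105] asks=[-]
After op 3 [order #3] limit_sell(price=102, qty=10): fills=#1x#3:1@105; bids=[-] asks=[#3:9@102]
After op 4 [order #4] limit_sell(price=99, qty=10): fills=none; bids=[-] asks=[#4:10@99 #3:9@102]
After op 5 [order #5] limit_buy(price=102, qty=5): fills=#5x#4:5@99; bids=[-] asks=[#4:5@99 #3:9@102]
After op 6 [order #6] limit_sell(price=101, qty=6): fills=none; bids=[-] asks=[#4:5@99 #6:6@101 #3:9@102]
After op 7 [order #7] limit_buy(price=104, qty=3): fills=#7x#4:3@99; bids=[-] asks=[#4:2@99 #6:6@101 #3:9@102]
After op 8 [order #8] limit_sell(price=98, qty=10): fills=none; bids=[-] asks=[#8:10@98 #4:2@99 #6:6@101 #3:9@102]
After op 9 [order #9] limit_sell(price=96, qty=4): fills=none; bids=[-] asks=[#9:4@96 #8:10@98 #4:2@99 #6:6@101 #3:9@102]
After op 10 [order #10] limit_buy(price=95, qty=5): fills=none; bids=[#10:5@95] asks=[#9:4@96 #8:10@98 #4:2@99 #6:6@101 #3:9@102]

Answer: 3@105,1@105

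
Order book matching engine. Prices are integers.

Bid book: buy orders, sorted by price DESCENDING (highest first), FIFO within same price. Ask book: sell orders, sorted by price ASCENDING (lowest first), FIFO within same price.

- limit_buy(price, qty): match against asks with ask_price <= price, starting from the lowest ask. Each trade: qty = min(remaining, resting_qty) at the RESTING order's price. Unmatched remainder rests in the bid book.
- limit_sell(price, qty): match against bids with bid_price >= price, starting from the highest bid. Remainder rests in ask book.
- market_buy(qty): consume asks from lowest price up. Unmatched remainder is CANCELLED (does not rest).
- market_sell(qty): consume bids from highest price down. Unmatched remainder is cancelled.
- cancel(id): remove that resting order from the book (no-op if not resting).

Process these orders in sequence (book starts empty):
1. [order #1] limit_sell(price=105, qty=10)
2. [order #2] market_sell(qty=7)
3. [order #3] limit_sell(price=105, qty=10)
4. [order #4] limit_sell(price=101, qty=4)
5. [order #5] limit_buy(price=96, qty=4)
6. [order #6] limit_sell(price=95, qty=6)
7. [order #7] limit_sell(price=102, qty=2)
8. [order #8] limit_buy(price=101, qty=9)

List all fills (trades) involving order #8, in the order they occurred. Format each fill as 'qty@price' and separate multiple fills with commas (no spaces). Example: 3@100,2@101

After op 1 [order #1] limit_sell(price=105, qty=10): fills=none; bids=[-] asks=[#1:10@105]
After op 2 [order #2] market_sell(qty=7): fills=none; bids=[-] asks=[#1:10@105]
After op 3 [order #3] limit_sell(price=105, qty=10): fills=none; bids=[-] asks=[#1:10@105 #3:10@105]
After op 4 [order #4] limit_sell(price=101, qty=4): fills=none; bids=[-] asks=[#4:4@101 #1:10@105 #3:10@105]
After op 5 [order #5] limit_buy(price=96, qty=4): fills=none; bids=[#5:4@96] asks=[#4:4@101 #1:10@105 #3:10@105]
After op 6 [order #6] limit_sell(price=95, qty=6): fills=#5x#6:4@96; bids=[-] asks=[#6:2@95 #4:4@101 #1:10@105 #3:10@105]
After op 7 [order #7] limit_sell(price=102, qty=2): fills=none; bids=[-] asks=[#6:2@95 #4:4@101 #7:2@102 #1:10@105 #3:10@105]
After op 8 [order #8] limit_buy(price=101, qty=9): fills=#8x#6:2@95 #8x#4:4@101; bids=[#8:3@101] asks=[#7:2@102 #1:10@105 #3:10@105]

Answer: 2@95,4@101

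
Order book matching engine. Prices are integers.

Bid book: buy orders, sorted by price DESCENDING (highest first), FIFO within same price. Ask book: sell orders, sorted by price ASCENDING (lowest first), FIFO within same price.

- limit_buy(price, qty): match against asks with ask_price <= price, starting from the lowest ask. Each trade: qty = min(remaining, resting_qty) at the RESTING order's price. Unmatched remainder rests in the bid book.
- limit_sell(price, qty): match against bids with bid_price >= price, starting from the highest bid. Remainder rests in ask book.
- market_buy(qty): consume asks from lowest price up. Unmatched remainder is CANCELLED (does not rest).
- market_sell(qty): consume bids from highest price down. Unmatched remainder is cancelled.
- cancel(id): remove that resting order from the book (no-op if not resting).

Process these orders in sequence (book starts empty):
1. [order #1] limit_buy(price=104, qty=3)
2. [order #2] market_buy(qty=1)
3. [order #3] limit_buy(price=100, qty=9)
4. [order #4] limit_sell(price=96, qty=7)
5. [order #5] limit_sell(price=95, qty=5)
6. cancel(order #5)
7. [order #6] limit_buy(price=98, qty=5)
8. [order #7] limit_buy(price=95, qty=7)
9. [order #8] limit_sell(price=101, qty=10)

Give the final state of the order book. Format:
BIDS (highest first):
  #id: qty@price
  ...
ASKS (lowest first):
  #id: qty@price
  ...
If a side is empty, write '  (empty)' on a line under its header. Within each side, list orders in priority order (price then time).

Answer: BIDS (highest first):
  #6: 5@98
  #7: 7@95
ASKS (lowest first):
  #8: 10@101

Derivation:
After op 1 [order #1] limit_buy(price=104, qty=3): fills=none; bids=[#1:3@104] asks=[-]
After op 2 [order #2] market_buy(qty=1): fills=none; bids=[#1:3@104] asks=[-]
After op 3 [order #3] limit_buy(price=100, qty=9): fills=none; bids=[#1:3@104 #3:9@100] asks=[-]
After op 4 [order #4] limit_sell(price=96, qty=7): fills=#1x#4:3@104 #3x#4:4@100; bids=[#3:5@100] asks=[-]
After op 5 [order #5] limit_sell(price=95, qty=5): fills=#3x#5:5@100; bids=[-] asks=[-]
After op 6 cancel(order #5): fills=none; bids=[-] asks=[-]
After op 7 [order #6] limit_buy(price=98, qty=5): fills=none; bids=[#6:5@98] asks=[-]
After op 8 [order #7] limit_buy(price=95, qty=7): fills=none; bids=[#6:5@98 #7:7@95] asks=[-]
After op 9 [order #8] limit_sell(price=101, qty=10): fills=none; bids=[#6:5@98 #7:7@95] asks=[#8:10@101]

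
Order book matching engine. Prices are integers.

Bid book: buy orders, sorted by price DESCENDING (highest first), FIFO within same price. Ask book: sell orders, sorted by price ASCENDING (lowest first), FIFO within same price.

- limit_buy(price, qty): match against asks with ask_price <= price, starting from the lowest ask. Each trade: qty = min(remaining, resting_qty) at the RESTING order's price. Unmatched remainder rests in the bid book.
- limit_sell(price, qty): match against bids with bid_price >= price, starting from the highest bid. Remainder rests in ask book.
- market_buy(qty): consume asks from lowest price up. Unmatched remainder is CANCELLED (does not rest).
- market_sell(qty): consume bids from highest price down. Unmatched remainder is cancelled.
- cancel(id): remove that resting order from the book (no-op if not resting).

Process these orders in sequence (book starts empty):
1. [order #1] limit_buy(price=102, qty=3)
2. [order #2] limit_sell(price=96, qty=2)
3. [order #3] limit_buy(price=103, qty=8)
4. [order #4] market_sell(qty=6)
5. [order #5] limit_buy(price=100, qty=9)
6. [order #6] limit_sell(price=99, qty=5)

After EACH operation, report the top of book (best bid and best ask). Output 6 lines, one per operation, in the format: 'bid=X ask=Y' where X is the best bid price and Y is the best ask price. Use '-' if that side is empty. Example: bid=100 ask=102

Answer: bid=102 ask=-
bid=102 ask=-
bid=103 ask=-
bid=103 ask=-
bid=103 ask=-
bid=100 ask=-

Derivation:
After op 1 [order #1] limit_buy(price=102, qty=3): fills=none; bids=[#1:3@102] asks=[-]
After op 2 [order #2] limit_sell(price=96, qty=2): fills=#1x#2:2@102; bids=[#1:1@102] asks=[-]
After op 3 [order #3] limit_buy(price=103, qty=8): fills=none; bids=[#3:8@103 #1:1@102] asks=[-]
After op 4 [order #4] market_sell(qty=6): fills=#3x#4:6@103; bids=[#3:2@103 #1:1@102] asks=[-]
After op 5 [order #5] limit_buy(price=100, qty=9): fills=none; bids=[#3:2@103 #1:1@102 #5:9@100] asks=[-]
After op 6 [order #6] limit_sell(price=99, qty=5): fills=#3x#6:2@103 #1x#6:1@102 #5x#6:2@100; bids=[#5:7@100] asks=[-]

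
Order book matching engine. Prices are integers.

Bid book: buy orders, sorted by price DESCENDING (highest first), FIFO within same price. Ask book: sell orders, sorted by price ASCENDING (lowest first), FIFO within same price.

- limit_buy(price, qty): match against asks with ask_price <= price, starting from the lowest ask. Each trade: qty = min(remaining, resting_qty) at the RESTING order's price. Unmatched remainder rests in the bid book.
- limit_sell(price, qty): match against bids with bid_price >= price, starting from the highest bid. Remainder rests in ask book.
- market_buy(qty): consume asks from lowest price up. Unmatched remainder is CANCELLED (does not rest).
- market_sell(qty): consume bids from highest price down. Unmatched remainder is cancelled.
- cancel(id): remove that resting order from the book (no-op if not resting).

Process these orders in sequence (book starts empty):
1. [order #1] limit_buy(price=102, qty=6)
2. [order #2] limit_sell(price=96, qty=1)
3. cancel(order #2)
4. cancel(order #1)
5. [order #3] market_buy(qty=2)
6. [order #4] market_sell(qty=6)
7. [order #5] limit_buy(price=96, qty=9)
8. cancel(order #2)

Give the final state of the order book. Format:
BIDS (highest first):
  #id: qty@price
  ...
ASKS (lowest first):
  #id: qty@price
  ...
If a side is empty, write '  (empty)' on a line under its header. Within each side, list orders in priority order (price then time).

After op 1 [order #1] limit_buy(price=102, qty=6): fills=none; bids=[#1:6@102] asks=[-]
After op 2 [order #2] limit_sell(price=96, qty=1): fills=#1x#2:1@102; bids=[#1:5@102] asks=[-]
After op 3 cancel(order #2): fills=none; bids=[#1:5@102] asks=[-]
After op 4 cancel(order #1): fills=none; bids=[-] asks=[-]
After op 5 [order #3] market_buy(qty=2): fills=none; bids=[-] asks=[-]
After op 6 [order #4] market_sell(qty=6): fills=none; bids=[-] asks=[-]
After op 7 [order #5] limit_buy(price=96, qty=9): fills=none; bids=[#5:9@96] asks=[-]
After op 8 cancel(order #2): fills=none; bids=[#5:9@96] asks=[-]

Answer: BIDS (highest first):
  #5: 9@96
ASKS (lowest first):
  (empty)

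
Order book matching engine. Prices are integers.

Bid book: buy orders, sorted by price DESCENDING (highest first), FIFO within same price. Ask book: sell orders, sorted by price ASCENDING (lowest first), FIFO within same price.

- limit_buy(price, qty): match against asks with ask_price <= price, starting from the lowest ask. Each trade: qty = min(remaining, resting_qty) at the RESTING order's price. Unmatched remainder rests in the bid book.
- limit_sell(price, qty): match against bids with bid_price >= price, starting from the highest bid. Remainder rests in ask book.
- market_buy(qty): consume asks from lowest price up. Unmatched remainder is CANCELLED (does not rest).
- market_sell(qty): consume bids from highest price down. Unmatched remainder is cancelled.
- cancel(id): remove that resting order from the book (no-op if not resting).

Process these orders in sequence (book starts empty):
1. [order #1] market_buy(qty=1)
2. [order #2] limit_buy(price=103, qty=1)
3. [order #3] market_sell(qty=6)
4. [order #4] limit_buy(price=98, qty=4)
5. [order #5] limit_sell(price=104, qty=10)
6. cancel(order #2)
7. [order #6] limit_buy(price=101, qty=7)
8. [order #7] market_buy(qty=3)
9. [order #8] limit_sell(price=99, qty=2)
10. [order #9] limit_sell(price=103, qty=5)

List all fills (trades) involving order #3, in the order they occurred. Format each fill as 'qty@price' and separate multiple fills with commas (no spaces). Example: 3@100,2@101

After op 1 [order #1] market_buy(qty=1): fills=none; bids=[-] asks=[-]
After op 2 [order #2] limit_buy(price=103, qty=1): fills=none; bids=[#2:1@103] asks=[-]
After op 3 [order #3] market_sell(qty=6): fills=#2x#3:1@103; bids=[-] asks=[-]
After op 4 [order #4] limit_buy(price=98, qty=4): fills=none; bids=[#4:4@98] asks=[-]
After op 5 [order #5] limit_sell(price=104, qty=10): fills=none; bids=[#4:4@98] asks=[#5:10@104]
After op 6 cancel(order #2): fills=none; bids=[#4:4@98] asks=[#5:10@104]
After op 7 [order #6] limit_buy(price=101, qty=7): fills=none; bids=[#6:7@101 #4:4@98] asks=[#5:10@104]
After op 8 [order #7] market_buy(qty=3): fills=#7x#5:3@104; bids=[#6:7@101 #4:4@98] asks=[#5:7@104]
After op 9 [order #8] limit_sell(price=99, qty=2): fills=#6x#8:2@101; bids=[#6:5@101 #4:4@98] asks=[#5:7@104]
After op 10 [order #9] limit_sell(price=103, qty=5): fills=none; bids=[#6:5@101 #4:4@98] asks=[#9:5@103 #5:7@104]

Answer: 1@103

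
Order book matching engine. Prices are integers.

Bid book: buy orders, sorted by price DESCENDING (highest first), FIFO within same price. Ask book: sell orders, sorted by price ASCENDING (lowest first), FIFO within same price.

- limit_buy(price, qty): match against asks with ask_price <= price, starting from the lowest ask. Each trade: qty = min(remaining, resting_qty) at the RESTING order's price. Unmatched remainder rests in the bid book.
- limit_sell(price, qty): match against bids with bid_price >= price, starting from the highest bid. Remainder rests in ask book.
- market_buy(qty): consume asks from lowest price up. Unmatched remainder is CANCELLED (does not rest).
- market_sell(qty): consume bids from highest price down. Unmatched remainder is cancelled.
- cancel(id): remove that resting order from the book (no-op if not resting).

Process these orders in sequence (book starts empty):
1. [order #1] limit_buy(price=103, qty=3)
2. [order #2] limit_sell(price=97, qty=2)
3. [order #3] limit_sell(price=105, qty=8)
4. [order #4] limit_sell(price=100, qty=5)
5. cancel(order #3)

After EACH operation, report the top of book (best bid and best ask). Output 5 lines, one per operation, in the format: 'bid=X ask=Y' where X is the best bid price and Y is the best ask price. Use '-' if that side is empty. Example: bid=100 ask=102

After op 1 [order #1] limit_buy(price=103, qty=3): fills=none; bids=[#1:3@103] asks=[-]
After op 2 [order #2] limit_sell(price=97, qty=2): fills=#1x#2:2@103; bids=[#1:1@103] asks=[-]
After op 3 [order #3] limit_sell(price=105, qty=8): fills=none; bids=[#1:1@103] asks=[#3:8@105]
After op 4 [order #4] limit_sell(price=100, qty=5): fills=#1x#4:1@103; bids=[-] asks=[#4:4@100 #3:8@105]
After op 5 cancel(order #3): fills=none; bids=[-] asks=[#4:4@100]

Answer: bid=103 ask=-
bid=103 ask=-
bid=103 ask=105
bid=- ask=100
bid=- ask=100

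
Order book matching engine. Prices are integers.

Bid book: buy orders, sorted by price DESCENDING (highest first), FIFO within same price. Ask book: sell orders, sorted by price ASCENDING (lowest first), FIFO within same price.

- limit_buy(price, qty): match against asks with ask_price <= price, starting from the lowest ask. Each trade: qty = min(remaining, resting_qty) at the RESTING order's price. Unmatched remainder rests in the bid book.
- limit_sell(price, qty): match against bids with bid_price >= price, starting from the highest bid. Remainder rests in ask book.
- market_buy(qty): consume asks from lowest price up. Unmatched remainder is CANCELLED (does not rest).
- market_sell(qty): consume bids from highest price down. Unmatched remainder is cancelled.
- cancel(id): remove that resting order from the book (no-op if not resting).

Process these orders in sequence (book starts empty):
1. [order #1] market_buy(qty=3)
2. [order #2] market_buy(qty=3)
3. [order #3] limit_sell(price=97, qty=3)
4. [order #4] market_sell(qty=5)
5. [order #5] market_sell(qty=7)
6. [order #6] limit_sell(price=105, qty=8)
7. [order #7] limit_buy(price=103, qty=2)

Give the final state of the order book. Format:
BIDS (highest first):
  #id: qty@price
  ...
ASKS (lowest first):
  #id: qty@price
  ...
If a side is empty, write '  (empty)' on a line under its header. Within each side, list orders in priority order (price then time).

After op 1 [order #1] market_buy(qty=3): fills=none; bids=[-] asks=[-]
After op 2 [order #2] market_buy(qty=3): fills=none; bids=[-] asks=[-]
After op 3 [order #3] limit_sell(price=97, qty=3): fills=none; bids=[-] asks=[#3:3@97]
After op 4 [order #4] market_sell(qty=5): fills=none; bids=[-] asks=[#3:3@97]
After op 5 [order #5] market_sell(qty=7): fills=none; bids=[-] asks=[#3:3@97]
After op 6 [order #6] limit_sell(price=105, qty=8): fills=none; bids=[-] asks=[#3:3@97 #6:8@105]
After op 7 [order #7] limit_buy(price=103, qty=2): fills=#7x#3:2@97; bids=[-] asks=[#3:1@97 #6:8@105]

Answer: BIDS (highest first):
  (empty)
ASKS (lowest first):
  #3: 1@97
  #6: 8@105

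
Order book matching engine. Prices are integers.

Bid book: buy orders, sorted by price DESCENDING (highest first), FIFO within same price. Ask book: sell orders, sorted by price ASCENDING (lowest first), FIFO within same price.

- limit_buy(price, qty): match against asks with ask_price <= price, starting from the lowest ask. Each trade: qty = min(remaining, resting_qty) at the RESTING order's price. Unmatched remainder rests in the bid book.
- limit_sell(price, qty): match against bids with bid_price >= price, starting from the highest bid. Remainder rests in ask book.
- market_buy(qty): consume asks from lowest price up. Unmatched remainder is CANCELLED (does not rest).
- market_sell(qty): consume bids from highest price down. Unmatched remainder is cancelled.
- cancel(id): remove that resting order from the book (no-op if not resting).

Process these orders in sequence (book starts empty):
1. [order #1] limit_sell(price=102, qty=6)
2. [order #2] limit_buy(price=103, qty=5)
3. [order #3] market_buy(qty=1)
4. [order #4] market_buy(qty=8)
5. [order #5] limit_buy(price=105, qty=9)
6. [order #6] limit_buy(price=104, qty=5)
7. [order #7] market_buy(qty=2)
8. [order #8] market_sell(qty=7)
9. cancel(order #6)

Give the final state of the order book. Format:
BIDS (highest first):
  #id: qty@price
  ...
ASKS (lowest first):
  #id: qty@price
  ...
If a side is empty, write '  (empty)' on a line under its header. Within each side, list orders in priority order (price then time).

After op 1 [order #1] limit_sell(price=102, qty=6): fills=none; bids=[-] asks=[#1:6@102]
After op 2 [order #2] limit_buy(price=103, qty=5): fills=#2x#1:5@102; bids=[-] asks=[#1:1@102]
After op 3 [order #3] market_buy(qty=1): fills=#3x#1:1@102; bids=[-] asks=[-]
After op 4 [order #4] market_buy(qty=8): fills=none; bids=[-] asks=[-]
After op 5 [order #5] limit_buy(price=105, qty=9): fills=none; bids=[#5:9@105] asks=[-]
After op 6 [order #6] limit_buy(price=104, qty=5): fills=none; bids=[#5:9@105 #6:5@104] asks=[-]
After op 7 [order #7] market_buy(qty=2): fills=none; bids=[#5:9@105 #6:5@104] asks=[-]
After op 8 [order #8] market_sell(qty=7): fills=#5x#8:7@105; bids=[#5:2@105 #6:5@104] asks=[-]
After op 9 cancel(order #6): fills=none; bids=[#5:2@105] asks=[-]

Answer: BIDS (highest first):
  #5: 2@105
ASKS (lowest first):
  (empty)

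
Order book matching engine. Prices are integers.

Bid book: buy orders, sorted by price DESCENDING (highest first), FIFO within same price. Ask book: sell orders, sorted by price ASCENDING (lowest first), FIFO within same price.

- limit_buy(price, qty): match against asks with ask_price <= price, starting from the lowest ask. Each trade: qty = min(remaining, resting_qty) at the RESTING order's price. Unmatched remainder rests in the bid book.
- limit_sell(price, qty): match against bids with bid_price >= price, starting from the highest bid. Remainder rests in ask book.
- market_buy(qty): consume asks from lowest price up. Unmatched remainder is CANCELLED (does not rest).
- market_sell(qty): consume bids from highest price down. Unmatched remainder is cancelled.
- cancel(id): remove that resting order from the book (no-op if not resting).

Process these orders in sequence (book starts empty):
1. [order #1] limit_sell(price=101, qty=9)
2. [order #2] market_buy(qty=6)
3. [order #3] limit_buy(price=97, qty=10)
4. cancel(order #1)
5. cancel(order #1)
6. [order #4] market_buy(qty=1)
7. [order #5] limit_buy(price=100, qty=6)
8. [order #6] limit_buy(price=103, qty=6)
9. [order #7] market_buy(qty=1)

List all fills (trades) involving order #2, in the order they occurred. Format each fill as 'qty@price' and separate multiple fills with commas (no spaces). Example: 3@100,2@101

After op 1 [order #1] limit_sell(price=101, qty=9): fills=none; bids=[-] asks=[#1:9@101]
After op 2 [order #2] market_buy(qty=6): fills=#2x#1:6@101; bids=[-] asks=[#1:3@101]
After op 3 [order #3] limit_buy(price=97, qty=10): fills=none; bids=[#3:10@97] asks=[#1:3@101]
After op 4 cancel(order #1): fills=none; bids=[#3:10@97] asks=[-]
After op 5 cancel(order #1): fills=none; bids=[#3:10@97] asks=[-]
After op 6 [order #4] market_buy(qty=1): fills=none; bids=[#3:10@97] asks=[-]
After op 7 [order #5] limit_buy(price=100, qty=6): fills=none; bids=[#5:6@100 #3:10@97] asks=[-]
After op 8 [order #6] limit_buy(price=103, qty=6): fills=none; bids=[#6:6@103 #5:6@100 #3:10@97] asks=[-]
After op 9 [order #7] market_buy(qty=1): fills=none; bids=[#6:6@103 #5:6@100 #3:10@97] asks=[-]

Answer: 6@101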